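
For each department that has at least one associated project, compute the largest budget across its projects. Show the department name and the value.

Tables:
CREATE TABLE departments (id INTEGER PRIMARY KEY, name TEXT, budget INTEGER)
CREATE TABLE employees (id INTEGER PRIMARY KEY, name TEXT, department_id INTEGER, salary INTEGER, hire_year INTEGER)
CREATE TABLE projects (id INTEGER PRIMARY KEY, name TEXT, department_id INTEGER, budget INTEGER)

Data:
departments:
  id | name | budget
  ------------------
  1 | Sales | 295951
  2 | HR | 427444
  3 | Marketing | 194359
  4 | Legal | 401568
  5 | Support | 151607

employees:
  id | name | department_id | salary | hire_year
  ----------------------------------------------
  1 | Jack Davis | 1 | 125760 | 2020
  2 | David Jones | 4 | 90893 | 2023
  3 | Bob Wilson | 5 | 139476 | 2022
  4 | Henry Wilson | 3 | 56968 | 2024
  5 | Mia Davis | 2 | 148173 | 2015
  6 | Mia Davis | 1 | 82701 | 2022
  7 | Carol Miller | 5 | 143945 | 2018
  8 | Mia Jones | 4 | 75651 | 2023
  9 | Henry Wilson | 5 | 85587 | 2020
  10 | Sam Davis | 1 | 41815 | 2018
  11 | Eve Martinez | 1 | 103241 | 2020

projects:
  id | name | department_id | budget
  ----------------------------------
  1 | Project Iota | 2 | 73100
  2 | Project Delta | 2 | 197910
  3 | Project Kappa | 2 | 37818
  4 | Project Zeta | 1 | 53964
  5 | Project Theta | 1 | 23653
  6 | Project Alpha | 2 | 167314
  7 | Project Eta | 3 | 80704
SELECT p.name, MAX(c.budget) AS max_budget FROM projects c JOIN departments p ON c.department_id = p.id GROUP BY p.id, p.name

Execution result:
name | max_budget
Sales | 53964
HR | 197910
Marketing | 80704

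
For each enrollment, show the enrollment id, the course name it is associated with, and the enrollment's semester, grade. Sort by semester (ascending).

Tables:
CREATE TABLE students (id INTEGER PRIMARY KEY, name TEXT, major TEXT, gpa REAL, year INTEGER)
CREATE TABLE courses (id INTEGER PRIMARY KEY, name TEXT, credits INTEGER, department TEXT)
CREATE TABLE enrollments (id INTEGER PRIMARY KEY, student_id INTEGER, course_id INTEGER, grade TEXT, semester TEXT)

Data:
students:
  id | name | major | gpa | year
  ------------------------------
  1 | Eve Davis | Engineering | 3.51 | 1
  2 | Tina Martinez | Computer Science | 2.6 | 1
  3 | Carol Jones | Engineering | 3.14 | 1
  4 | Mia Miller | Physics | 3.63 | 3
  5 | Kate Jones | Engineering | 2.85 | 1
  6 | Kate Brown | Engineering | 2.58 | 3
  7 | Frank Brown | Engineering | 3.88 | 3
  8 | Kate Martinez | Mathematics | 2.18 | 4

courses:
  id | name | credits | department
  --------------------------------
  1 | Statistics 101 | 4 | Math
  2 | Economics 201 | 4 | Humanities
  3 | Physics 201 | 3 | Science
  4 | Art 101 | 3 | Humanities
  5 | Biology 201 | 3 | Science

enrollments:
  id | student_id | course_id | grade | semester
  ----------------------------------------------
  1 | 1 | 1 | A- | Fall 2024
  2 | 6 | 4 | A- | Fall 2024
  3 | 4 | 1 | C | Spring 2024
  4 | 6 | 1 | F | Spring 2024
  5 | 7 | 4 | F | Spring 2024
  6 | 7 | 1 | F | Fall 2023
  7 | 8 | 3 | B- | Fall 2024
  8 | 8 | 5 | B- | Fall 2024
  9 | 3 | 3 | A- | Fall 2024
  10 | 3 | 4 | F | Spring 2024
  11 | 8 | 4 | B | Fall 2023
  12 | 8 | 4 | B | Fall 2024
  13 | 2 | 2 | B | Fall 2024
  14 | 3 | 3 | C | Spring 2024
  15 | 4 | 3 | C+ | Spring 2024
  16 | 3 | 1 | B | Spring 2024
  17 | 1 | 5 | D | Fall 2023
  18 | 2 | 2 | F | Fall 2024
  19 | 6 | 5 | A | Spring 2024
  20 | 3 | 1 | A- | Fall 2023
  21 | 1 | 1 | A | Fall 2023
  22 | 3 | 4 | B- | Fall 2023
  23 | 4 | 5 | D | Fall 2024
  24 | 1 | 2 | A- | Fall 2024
SELECT c.id, p.name AS course, c.semester, c.grade FROM enrollments c JOIN courses p ON c.course_id = p.id ORDER BY c.semester ASC

Execution result:
id | course | semester | grade
6 | Statistics 101 | Fall 2023 | F
11 | Art 101 | Fall 2023 | B
17 | Biology 201 | Fall 2023 | D
20 | Statistics 101 | Fall 2023 | A-
21 | Statistics 101 | Fall 2023 | A
22 | Art 101 | Fall 2023 | B-
1 | Statistics 101 | Fall 2024 | A-
2 | Art 101 | Fall 2024 | A-
7 | Physics 201 | Fall 2024 | B-
8 | Biology 201 | Fall 2024 | B-
9 | Physics 201 | Fall 2024 | A-
12 | Art 101 | Fall 2024 | B
13 | Economics 201 | Fall 2024 | B
18 | Economics 201 | Fall 2024 | F
23 | Biology 201 | Fall 2024 | D
24 | Economics 201 | Fall 2024 | A-
3 | Statistics 101 | Spring 2024 | C
4 | Statistics 101 | Spring 2024 | F
5 | Art 101 | Spring 2024 | F
10 | Art 101 | Spring 2024 | F
14 | Physics 201 | Spring 2024 | C
15 | Physics 201 | Spring 2024 | C+
16 | Statistics 101 | Spring 2024 | B
19 | Biology 201 | Spring 2024 | A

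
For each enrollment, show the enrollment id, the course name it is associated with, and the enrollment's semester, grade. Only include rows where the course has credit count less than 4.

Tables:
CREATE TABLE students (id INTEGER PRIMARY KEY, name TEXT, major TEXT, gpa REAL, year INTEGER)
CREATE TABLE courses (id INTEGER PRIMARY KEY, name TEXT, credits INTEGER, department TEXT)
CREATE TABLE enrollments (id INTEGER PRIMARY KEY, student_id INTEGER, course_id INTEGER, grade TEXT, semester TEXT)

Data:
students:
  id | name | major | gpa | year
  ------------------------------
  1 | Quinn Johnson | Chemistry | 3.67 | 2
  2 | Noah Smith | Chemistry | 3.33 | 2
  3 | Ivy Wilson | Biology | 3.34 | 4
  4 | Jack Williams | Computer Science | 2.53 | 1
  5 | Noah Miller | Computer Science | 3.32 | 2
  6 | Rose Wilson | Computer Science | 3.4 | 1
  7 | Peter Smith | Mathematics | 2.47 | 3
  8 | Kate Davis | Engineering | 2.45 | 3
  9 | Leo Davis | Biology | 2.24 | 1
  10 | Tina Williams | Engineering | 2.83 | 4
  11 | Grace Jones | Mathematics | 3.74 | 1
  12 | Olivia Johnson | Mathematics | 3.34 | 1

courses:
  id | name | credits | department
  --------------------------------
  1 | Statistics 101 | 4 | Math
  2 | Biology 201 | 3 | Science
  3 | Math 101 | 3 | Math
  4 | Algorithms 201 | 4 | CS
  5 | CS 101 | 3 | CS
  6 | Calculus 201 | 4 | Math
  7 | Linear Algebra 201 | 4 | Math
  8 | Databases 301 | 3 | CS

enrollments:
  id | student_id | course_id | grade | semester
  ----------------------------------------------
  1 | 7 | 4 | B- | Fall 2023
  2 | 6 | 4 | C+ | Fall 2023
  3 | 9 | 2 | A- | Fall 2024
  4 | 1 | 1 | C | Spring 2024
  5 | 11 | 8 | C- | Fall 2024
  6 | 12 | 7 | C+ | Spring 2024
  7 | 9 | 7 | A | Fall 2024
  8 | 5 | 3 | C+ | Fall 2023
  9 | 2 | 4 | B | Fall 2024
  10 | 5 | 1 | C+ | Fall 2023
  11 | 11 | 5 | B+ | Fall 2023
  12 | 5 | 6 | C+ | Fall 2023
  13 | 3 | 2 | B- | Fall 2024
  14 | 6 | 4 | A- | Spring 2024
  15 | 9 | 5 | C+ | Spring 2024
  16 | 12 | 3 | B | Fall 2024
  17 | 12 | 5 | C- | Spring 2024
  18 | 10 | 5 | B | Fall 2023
SELECT c.id, p.name AS course, c.semester, c.grade FROM enrollments c JOIN courses p ON c.course_id = p.id WHERE p.credits < 4

Execution result:
id | course | semester | grade
3 | Biology 201 | Fall 2024 | A-
5 | Databases 301 | Fall 2024 | C-
8 | Math 101 | Fall 2023 | C+
11 | CS 101 | Fall 2023 | B+
13 | Biology 201 | Fall 2024 | B-
15 | CS 101 | Spring 2024 | C+
16 | Math 101 | Fall 2024 | B
17 | CS 101 | Spring 2024 | C-
18 | CS 101 | Fall 2023 | B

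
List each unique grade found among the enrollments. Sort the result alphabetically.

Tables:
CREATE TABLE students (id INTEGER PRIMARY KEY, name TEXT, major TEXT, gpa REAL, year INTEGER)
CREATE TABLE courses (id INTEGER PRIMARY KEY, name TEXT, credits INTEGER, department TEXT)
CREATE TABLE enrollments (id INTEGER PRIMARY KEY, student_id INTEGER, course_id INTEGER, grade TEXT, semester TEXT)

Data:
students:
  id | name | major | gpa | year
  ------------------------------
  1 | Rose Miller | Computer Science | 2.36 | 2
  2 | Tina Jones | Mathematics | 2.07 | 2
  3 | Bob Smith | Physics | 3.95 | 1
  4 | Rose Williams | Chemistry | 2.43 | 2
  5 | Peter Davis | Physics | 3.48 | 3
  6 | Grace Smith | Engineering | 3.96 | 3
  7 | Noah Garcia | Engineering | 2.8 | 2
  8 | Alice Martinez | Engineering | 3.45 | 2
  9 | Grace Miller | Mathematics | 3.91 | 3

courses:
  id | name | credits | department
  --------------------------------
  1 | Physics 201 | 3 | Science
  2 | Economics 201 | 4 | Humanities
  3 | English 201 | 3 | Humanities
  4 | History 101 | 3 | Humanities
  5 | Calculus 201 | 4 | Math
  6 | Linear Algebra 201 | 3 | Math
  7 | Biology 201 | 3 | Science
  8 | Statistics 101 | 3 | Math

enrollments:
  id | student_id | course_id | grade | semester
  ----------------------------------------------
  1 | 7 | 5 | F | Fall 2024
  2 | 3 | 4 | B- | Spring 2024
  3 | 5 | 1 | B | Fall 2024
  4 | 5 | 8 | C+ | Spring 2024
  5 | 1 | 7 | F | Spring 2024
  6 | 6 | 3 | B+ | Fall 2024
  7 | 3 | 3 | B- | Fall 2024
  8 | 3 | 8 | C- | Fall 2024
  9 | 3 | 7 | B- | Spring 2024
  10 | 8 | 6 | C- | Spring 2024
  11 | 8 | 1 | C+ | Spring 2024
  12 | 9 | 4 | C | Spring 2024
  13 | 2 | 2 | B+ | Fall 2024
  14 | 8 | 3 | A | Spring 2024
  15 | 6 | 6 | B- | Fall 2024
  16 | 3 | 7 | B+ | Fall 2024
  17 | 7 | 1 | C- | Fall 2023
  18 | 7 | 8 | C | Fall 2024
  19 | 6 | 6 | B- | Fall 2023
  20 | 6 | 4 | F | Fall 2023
SELECT DISTINCT grade FROM enrollments ORDER BY grade

Execution result:
grade
A
B
B+
B-
C
C+
C-
F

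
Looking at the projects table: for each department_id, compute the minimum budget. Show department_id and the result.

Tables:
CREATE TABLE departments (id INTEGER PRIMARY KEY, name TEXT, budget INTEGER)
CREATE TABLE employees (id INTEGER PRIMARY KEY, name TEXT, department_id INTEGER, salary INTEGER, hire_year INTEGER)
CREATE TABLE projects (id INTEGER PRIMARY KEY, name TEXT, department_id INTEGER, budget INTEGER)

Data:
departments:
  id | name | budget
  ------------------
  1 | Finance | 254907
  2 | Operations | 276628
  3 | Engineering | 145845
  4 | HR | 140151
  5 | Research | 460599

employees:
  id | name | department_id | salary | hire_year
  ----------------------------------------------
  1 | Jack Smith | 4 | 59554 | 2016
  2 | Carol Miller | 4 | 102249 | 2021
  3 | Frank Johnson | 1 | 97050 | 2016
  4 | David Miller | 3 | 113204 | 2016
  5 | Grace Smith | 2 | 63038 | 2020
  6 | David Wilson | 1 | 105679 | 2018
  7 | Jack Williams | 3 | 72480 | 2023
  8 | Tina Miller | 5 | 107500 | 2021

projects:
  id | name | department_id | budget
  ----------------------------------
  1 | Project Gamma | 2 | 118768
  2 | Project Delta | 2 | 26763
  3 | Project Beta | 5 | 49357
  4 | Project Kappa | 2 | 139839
SELECT department_id, MIN(budget) AS min_budget FROM projects GROUP BY department_id

Execution result:
department_id | min_budget
2 | 26763
5 | 49357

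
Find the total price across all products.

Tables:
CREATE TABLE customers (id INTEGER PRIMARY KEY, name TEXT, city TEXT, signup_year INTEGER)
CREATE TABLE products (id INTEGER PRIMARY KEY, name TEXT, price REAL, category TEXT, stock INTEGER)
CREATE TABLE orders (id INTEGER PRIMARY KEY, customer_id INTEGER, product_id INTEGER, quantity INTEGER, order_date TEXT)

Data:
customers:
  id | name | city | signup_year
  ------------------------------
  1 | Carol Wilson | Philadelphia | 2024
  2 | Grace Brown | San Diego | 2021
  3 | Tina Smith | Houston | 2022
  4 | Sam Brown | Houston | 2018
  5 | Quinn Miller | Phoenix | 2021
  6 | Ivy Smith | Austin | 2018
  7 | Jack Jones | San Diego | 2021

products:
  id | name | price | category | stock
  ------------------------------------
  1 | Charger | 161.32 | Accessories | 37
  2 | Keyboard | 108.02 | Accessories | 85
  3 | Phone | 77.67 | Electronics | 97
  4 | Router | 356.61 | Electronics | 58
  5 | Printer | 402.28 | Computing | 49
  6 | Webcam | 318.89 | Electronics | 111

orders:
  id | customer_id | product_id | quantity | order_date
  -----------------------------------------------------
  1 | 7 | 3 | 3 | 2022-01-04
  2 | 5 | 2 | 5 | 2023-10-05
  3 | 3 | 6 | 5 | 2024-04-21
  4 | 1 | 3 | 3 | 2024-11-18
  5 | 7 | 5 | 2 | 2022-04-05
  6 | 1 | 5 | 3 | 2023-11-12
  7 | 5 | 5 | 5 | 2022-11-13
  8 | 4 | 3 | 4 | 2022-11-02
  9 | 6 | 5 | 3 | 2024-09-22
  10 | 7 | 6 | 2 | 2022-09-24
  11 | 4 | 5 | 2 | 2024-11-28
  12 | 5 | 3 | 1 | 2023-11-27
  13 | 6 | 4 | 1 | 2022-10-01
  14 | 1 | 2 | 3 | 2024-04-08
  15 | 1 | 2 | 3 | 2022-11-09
SELECT SUM(price) FROM products

Execution result:
1424.79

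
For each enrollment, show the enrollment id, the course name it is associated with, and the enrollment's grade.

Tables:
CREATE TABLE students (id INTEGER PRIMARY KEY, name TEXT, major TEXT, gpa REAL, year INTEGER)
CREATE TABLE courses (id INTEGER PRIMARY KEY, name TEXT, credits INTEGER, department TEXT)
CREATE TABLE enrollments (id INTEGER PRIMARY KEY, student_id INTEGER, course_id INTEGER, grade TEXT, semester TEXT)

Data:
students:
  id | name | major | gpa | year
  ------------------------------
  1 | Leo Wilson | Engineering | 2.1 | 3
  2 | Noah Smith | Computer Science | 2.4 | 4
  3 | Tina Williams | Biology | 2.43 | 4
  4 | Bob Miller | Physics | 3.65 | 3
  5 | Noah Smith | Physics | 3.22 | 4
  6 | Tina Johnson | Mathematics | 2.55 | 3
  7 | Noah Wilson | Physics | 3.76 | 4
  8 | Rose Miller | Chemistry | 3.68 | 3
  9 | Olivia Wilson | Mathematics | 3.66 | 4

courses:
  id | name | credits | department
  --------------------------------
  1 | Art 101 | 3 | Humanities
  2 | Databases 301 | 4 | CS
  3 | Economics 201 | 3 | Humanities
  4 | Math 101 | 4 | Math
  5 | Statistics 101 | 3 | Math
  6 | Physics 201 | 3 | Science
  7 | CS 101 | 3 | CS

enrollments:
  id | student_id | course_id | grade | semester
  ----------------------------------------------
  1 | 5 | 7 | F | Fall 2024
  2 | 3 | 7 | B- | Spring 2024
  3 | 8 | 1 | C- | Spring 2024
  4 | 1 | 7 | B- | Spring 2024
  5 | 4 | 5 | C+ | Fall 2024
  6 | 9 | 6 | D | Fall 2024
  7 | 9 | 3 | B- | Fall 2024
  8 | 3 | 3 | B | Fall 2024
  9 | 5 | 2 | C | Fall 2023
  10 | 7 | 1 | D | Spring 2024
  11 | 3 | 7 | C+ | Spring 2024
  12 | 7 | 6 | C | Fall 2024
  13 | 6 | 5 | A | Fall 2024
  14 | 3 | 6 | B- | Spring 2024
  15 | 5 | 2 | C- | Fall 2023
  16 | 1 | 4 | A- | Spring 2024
SELECT c.id, p.name AS course, c.grade FROM enrollments c JOIN courses p ON c.course_id = p.id

Execution result:
id | course | grade
1 | CS 101 | F
2 | CS 101 | B-
3 | Art 101 | C-
4 | CS 101 | B-
5 | Statistics 101 | C+
6 | Physics 201 | D
7 | Economics 201 | B-
8 | Economics 201 | B
9 | Databases 301 | C
10 | Art 101 | D
11 | CS 101 | C+
12 | Physics 201 | C
13 | Statistics 101 | A
14 | Physics 201 | B-
15 | Databases 301 | C-
16 | Math 101 | A-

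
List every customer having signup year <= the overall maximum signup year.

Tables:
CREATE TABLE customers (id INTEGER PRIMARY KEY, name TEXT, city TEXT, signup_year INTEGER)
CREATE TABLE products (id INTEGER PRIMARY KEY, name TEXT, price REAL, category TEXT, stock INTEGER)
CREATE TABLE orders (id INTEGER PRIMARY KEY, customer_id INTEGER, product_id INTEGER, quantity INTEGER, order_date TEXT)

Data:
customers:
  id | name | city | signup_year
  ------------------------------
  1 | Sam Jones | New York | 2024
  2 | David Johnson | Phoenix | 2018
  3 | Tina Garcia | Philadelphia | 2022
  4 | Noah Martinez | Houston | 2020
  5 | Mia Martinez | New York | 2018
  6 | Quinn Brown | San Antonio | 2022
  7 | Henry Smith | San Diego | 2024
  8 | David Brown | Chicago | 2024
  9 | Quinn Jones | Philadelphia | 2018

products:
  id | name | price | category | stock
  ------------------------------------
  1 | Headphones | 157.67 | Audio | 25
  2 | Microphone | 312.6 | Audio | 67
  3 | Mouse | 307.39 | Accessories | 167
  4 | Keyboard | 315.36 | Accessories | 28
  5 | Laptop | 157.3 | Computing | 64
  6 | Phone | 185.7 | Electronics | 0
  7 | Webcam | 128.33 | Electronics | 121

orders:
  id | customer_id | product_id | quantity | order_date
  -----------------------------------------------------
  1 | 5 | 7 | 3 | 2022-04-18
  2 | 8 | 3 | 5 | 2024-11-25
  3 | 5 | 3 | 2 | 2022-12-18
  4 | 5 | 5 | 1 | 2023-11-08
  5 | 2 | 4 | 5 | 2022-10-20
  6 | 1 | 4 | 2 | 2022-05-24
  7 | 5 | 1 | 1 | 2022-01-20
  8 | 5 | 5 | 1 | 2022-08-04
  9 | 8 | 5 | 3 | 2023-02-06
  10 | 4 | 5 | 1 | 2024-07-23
SELECT name, signup_year FROM customers WHERE signup_year <= (SELECT MAX(signup_year) FROM customers)

Execution result:
name | signup_year
Sam Jones | 2024
David Johnson | 2018
Tina Garcia | 2022
Noah Martinez | 2020
Mia Martinez | 2018
Quinn Brown | 2022
Henry Smith | 2024
David Brown | 2024
Quinn Jones | 2018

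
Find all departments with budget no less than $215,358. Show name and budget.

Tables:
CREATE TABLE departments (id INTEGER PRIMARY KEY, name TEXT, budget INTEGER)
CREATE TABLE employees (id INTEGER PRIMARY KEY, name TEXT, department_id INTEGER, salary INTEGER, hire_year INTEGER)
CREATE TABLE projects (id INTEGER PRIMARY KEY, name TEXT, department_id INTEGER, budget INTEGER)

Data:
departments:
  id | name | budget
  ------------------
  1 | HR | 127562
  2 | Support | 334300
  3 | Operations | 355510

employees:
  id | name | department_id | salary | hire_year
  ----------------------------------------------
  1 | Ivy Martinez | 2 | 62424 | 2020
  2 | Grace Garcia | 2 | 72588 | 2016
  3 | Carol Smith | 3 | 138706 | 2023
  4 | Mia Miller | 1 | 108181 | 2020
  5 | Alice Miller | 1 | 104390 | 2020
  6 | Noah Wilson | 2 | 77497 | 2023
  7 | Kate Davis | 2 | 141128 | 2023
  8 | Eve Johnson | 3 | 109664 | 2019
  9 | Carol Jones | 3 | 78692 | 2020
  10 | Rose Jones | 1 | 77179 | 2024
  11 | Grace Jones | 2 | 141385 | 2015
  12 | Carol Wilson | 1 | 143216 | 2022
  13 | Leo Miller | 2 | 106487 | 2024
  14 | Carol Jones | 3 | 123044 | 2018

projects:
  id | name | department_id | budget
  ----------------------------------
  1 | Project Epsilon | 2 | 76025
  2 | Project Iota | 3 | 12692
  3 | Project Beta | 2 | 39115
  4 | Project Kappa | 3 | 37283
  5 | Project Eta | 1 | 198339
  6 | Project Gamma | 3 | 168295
SELECT name, budget FROM departments WHERE budget >= 215358

Execution result:
name | budget
Support | 334300
Operations | 355510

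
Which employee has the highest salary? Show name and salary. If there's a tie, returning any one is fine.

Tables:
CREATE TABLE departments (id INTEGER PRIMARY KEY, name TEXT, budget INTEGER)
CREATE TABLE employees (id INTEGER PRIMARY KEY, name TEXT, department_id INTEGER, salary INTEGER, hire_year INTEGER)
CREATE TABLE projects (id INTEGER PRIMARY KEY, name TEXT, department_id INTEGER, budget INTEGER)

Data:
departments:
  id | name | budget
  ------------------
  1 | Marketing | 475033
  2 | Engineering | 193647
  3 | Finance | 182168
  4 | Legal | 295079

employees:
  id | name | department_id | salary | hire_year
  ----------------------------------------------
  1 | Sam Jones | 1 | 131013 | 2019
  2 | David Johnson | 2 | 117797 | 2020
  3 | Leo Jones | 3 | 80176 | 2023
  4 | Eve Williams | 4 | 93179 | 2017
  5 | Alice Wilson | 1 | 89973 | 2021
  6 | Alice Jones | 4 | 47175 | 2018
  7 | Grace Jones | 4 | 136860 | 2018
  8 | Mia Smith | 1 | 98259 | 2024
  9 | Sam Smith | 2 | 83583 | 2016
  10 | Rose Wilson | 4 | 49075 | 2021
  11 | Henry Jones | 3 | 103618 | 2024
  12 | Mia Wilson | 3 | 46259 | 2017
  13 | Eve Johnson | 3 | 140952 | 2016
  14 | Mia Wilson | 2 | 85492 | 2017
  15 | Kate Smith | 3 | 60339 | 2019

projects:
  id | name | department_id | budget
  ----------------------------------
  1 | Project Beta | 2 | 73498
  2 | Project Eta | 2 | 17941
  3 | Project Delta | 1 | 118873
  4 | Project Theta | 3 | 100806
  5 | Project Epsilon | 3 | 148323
SELECT name, salary FROM employees ORDER BY salary DESC LIMIT 1

Execution result:
name | salary
Eve Johnson | 140952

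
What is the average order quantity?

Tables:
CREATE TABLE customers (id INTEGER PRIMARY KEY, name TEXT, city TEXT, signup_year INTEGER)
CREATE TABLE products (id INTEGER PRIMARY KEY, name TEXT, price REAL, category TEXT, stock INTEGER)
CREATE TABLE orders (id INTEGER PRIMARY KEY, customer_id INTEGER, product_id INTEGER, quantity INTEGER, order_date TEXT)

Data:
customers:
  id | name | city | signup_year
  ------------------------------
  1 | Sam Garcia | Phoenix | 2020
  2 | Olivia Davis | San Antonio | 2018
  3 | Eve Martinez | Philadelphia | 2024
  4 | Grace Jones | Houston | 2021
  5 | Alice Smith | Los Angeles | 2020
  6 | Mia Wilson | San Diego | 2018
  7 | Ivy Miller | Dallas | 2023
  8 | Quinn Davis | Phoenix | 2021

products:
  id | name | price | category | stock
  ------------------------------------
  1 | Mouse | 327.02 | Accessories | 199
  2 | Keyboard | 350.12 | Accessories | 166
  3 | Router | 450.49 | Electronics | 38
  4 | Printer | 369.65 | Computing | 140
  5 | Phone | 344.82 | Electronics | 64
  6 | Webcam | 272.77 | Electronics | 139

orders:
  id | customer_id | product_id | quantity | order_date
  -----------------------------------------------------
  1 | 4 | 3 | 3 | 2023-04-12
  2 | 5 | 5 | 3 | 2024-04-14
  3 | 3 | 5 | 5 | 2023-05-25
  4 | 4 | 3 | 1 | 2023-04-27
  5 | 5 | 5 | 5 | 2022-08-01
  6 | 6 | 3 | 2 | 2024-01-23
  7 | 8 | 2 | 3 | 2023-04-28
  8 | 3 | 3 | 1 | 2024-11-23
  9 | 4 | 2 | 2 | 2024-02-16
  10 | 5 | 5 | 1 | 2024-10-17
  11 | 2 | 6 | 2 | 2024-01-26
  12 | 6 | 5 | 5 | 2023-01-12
SELECT AVG(quantity) FROM orders

Execution result:
2.75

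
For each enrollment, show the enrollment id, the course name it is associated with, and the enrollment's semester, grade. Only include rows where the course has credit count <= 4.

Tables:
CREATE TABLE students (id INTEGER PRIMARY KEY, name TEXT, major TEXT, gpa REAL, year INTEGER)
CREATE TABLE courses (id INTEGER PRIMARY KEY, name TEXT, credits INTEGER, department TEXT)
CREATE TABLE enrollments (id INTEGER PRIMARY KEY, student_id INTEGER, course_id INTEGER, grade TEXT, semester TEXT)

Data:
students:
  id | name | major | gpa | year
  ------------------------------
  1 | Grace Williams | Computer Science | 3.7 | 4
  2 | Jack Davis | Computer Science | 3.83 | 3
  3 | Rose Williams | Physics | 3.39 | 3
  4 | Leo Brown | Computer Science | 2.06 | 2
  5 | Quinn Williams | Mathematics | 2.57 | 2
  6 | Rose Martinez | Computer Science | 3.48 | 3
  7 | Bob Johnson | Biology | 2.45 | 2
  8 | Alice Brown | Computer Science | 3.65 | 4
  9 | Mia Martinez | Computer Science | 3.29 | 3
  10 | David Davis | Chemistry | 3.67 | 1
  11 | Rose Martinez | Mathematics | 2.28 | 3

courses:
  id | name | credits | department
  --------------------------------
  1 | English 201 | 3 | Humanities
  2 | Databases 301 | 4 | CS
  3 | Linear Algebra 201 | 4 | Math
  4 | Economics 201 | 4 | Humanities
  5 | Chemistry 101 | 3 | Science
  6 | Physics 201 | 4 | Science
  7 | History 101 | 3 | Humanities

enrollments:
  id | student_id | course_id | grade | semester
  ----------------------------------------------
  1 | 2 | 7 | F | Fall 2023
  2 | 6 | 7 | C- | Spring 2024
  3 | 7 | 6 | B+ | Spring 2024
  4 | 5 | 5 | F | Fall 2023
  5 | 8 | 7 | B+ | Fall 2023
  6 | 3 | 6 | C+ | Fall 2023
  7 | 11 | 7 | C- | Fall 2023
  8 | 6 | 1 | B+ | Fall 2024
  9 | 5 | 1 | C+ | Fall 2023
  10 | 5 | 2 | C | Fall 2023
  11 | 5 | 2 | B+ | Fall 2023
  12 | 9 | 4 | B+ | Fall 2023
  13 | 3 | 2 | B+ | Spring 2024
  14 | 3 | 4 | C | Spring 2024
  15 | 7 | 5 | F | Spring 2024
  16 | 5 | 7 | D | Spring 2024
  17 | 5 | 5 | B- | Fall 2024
SELECT c.id, p.name AS course, c.semester, c.grade FROM enrollments c JOIN courses p ON c.course_id = p.id WHERE p.credits <= 4

Execution result:
id | course | semester | grade
1 | History 101 | Fall 2023 | F
2 | History 101 | Spring 2024 | C-
3 | Physics 201 | Spring 2024 | B+
4 | Chemistry 101 | Fall 2023 | F
5 | History 101 | Fall 2023 | B+
6 | Physics 201 | Fall 2023 | C+
7 | History 101 | Fall 2023 | C-
8 | English 201 | Fall 2024 | B+
9 | English 201 | Fall 2023 | C+
10 | Databases 301 | Fall 2023 | C
11 | Databases 301 | Fall 2023 | B+
12 | Economics 201 | Fall 2023 | B+
13 | Databases 301 | Spring 2024 | B+
14 | Economics 201 | Spring 2024 | C
15 | Chemistry 101 | Spring 2024 | F
16 | History 101 | Spring 2024 | D
17 | Chemistry 101 | Fall 2024 | B-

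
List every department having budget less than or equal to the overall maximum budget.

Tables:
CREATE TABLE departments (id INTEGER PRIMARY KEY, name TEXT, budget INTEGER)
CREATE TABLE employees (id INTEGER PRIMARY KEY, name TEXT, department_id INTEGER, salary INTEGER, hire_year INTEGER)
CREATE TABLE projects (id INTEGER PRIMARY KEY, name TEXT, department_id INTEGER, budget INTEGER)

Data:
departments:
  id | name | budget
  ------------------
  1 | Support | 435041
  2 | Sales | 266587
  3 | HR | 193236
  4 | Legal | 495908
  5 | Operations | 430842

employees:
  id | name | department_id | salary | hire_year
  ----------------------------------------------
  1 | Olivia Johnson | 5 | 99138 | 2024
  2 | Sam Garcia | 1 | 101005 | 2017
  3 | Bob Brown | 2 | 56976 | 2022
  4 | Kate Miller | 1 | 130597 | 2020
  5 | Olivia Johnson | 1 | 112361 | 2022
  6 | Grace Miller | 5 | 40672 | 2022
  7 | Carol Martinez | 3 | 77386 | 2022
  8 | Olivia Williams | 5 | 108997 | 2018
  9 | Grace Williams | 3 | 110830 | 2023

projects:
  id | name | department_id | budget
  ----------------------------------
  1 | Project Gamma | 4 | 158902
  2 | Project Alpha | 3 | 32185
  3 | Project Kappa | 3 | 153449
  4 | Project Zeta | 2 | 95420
SELECT name, budget FROM departments WHERE budget <= (SELECT MAX(budget) FROM departments)

Execution result:
name | budget
Support | 435041
Sales | 266587
HR | 193236
Legal | 495908
Operations | 430842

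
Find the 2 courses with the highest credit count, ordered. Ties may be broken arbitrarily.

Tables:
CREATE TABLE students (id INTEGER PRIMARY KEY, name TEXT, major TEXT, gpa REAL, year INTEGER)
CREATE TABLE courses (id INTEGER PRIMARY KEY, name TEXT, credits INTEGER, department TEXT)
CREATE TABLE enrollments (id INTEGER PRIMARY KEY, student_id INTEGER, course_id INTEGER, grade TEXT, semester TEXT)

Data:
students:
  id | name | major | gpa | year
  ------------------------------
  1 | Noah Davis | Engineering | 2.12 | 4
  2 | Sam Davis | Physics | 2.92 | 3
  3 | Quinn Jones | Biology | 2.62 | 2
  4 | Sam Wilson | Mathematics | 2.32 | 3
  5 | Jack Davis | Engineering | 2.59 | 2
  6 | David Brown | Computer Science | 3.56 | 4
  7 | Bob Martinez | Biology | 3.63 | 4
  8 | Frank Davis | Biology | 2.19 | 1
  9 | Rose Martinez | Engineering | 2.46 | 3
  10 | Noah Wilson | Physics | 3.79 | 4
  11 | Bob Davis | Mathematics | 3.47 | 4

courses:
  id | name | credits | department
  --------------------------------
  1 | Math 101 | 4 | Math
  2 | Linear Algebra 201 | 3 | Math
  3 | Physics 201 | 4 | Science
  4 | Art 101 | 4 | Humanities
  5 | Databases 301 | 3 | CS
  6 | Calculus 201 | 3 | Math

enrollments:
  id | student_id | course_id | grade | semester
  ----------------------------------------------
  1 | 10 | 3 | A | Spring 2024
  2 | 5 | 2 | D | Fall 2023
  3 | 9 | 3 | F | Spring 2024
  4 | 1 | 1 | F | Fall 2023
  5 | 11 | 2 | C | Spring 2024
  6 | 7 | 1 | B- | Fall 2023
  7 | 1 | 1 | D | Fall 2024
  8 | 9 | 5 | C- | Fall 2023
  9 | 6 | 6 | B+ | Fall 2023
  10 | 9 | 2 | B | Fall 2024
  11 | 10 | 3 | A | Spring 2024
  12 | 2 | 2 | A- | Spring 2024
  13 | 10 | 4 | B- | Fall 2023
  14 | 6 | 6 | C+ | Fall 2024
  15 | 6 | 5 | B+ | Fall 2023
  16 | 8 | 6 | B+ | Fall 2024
SELECT name, credits FROM courses ORDER BY credits DESC LIMIT 2

Execution result:
name | credits
Math 101 | 4
Physics 201 | 4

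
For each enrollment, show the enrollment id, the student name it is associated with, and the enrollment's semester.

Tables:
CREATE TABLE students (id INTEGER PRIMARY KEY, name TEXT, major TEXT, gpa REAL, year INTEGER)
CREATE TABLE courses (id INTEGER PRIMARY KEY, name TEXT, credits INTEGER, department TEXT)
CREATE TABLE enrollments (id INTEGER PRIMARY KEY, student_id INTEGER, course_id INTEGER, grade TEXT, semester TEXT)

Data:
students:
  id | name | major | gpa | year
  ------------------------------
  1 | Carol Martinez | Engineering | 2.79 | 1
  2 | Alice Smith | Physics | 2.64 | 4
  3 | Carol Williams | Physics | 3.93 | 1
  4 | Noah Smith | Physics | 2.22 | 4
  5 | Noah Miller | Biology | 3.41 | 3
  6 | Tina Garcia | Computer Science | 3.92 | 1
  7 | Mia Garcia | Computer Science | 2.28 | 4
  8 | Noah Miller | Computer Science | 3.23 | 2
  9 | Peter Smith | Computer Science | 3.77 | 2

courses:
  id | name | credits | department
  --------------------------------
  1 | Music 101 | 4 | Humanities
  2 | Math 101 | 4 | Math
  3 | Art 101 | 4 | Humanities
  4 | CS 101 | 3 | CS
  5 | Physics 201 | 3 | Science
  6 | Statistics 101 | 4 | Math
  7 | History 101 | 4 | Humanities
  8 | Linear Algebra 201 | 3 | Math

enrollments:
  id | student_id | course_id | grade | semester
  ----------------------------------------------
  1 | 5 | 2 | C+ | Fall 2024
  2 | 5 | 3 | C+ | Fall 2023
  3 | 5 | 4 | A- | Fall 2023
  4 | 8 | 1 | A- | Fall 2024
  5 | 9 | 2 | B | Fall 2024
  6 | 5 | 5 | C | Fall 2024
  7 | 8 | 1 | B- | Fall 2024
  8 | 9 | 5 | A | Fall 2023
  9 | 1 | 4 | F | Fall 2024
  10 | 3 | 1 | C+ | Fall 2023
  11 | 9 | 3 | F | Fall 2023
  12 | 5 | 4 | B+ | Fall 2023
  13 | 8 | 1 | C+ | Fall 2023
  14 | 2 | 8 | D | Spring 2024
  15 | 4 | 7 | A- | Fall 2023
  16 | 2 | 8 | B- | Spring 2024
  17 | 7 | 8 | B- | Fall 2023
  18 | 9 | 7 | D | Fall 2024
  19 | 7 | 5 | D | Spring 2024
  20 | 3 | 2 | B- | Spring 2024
SELECT c.id, p.name AS student, c.semester FROM enrollments c JOIN students p ON c.student_id = p.id

Execution result:
id | student | semester
1 | Noah Miller | Fall 2024
2 | Noah Miller | Fall 2023
3 | Noah Miller | Fall 2023
4 | Noah Miller | Fall 2024
5 | Peter Smith | Fall 2024
6 | Noah Miller | Fall 2024
7 | Noah Miller | Fall 2024
8 | Peter Smith | Fall 2023
9 | Carol Martinez | Fall 2024
10 | Carol Williams | Fall 2023
11 | Peter Smith | Fall 2023
12 | Noah Miller | Fall 2023
13 | Noah Miller | Fall 2023
14 | Alice Smith | Spring 2024
15 | Noah Smith | Fall 2023
16 | Alice Smith | Spring 2024
17 | Mia Garcia | Fall 2023
18 | Peter Smith | Fall 2024
19 | Mia Garcia | Spring 2024
20 | Carol Williams | Spring 2024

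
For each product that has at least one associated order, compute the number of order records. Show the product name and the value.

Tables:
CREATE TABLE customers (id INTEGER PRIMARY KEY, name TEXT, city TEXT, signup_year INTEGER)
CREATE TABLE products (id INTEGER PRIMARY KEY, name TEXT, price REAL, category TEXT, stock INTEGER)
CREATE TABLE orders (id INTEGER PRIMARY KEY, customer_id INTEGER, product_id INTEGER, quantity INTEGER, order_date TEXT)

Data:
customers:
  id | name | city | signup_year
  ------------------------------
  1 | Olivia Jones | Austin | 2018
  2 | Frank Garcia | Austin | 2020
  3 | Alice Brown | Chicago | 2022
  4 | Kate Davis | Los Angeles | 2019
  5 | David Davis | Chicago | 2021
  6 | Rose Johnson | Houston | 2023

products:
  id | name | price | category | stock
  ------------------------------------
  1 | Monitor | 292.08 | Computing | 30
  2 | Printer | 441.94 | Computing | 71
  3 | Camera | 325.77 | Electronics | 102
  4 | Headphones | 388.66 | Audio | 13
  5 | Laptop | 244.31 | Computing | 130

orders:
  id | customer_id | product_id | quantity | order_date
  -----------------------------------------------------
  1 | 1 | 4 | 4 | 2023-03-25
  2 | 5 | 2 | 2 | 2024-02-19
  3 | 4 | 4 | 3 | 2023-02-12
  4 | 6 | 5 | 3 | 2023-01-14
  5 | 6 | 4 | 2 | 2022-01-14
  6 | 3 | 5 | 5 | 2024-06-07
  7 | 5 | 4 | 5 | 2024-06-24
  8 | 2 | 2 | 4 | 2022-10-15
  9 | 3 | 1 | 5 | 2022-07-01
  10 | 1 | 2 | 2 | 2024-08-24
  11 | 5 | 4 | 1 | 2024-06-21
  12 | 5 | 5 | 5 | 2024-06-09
SELECT p.name, COUNT(*) AS n FROM orders c JOIN products p ON c.product_id = p.id GROUP BY p.id, p.name

Execution result:
name | n
Monitor | 1
Printer | 3
Headphones | 5
Laptop | 3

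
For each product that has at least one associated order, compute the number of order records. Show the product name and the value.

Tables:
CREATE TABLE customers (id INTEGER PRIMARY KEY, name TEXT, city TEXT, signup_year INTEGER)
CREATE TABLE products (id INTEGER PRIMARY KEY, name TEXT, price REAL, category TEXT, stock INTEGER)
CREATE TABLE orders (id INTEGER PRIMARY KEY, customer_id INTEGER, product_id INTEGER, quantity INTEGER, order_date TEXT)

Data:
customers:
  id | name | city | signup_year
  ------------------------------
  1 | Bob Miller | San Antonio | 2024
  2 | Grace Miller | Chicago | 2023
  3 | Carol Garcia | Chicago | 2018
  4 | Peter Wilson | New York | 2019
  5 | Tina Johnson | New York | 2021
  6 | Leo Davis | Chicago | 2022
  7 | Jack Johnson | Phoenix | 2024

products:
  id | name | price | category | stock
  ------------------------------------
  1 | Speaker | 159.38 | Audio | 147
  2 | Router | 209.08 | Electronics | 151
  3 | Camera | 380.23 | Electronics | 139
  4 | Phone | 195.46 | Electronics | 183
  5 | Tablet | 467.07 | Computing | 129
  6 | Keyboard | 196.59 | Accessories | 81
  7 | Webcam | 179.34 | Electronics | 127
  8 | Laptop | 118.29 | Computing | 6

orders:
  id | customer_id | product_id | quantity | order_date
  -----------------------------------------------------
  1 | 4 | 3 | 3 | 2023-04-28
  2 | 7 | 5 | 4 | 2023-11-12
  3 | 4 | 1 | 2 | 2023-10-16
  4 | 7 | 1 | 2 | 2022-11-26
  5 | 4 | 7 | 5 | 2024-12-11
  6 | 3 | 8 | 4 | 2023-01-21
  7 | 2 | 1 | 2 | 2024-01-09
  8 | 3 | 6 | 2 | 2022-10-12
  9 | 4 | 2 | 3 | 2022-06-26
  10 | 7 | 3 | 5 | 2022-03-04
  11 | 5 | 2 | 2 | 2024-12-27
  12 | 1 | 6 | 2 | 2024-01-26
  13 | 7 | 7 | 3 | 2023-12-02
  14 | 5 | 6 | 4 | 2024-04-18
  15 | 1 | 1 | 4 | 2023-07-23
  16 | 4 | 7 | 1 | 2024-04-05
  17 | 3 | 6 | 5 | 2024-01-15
SELECT p.name, COUNT(*) AS n FROM orders c JOIN products p ON c.product_id = p.id GROUP BY p.id, p.name

Execution result:
name | n
Speaker | 4
Router | 2
Camera | 2
Tablet | 1
Keyboard | 4
Webcam | 3
Laptop | 1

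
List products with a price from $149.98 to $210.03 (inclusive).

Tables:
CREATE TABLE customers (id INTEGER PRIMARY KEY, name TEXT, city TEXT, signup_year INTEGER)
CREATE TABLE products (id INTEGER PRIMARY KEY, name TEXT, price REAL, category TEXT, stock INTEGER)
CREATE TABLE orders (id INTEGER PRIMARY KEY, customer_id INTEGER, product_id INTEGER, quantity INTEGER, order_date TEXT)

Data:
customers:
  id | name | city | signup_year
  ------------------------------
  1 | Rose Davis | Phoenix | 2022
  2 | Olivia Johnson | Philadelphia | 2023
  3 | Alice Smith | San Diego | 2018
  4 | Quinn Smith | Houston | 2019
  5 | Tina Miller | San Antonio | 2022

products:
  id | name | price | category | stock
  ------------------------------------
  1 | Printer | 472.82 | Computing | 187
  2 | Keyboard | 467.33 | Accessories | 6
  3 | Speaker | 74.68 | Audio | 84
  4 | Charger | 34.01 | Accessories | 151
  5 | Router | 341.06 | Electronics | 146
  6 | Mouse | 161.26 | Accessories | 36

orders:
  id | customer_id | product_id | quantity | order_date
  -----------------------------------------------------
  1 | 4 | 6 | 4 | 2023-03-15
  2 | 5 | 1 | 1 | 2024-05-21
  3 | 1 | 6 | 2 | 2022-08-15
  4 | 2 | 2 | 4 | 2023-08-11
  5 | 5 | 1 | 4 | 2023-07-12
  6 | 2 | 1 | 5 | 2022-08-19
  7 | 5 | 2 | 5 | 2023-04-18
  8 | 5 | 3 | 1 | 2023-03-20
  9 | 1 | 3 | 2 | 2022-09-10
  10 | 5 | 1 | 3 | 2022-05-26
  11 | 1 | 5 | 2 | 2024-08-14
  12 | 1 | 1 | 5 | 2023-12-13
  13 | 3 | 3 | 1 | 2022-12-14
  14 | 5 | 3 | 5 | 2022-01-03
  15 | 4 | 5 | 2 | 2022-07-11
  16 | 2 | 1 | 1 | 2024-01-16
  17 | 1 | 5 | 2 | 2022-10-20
SELECT name, price FROM products WHERE price BETWEEN 149.98 AND 210.03

Execution result:
name | price
Mouse | 161.26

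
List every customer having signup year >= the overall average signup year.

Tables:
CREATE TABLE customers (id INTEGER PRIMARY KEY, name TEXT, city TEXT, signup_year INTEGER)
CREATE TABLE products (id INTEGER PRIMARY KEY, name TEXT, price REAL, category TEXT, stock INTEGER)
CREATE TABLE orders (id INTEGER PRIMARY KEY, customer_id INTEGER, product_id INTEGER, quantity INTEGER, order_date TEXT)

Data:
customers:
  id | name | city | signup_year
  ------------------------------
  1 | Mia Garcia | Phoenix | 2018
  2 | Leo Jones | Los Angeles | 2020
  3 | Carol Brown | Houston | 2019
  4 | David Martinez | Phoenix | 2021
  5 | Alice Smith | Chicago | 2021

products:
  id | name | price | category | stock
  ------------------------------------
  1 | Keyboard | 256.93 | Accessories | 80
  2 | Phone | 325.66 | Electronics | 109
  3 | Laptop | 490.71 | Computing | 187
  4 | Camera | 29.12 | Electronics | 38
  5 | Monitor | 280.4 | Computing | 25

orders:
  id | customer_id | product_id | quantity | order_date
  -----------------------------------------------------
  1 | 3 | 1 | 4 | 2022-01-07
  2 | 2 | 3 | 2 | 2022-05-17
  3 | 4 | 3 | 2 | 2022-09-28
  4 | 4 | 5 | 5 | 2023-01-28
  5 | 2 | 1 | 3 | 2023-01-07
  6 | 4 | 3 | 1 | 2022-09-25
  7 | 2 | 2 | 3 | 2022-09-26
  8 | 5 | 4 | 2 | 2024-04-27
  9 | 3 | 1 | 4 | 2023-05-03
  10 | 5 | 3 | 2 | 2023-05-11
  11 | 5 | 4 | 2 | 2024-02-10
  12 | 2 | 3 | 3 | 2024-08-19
SELECT name, signup_year FROM customers WHERE signup_year >= (SELECT AVG(signup_year) FROM customers)

Execution result:
name | signup_year
Leo Jones | 2020
David Martinez | 2021
Alice Smith | 2021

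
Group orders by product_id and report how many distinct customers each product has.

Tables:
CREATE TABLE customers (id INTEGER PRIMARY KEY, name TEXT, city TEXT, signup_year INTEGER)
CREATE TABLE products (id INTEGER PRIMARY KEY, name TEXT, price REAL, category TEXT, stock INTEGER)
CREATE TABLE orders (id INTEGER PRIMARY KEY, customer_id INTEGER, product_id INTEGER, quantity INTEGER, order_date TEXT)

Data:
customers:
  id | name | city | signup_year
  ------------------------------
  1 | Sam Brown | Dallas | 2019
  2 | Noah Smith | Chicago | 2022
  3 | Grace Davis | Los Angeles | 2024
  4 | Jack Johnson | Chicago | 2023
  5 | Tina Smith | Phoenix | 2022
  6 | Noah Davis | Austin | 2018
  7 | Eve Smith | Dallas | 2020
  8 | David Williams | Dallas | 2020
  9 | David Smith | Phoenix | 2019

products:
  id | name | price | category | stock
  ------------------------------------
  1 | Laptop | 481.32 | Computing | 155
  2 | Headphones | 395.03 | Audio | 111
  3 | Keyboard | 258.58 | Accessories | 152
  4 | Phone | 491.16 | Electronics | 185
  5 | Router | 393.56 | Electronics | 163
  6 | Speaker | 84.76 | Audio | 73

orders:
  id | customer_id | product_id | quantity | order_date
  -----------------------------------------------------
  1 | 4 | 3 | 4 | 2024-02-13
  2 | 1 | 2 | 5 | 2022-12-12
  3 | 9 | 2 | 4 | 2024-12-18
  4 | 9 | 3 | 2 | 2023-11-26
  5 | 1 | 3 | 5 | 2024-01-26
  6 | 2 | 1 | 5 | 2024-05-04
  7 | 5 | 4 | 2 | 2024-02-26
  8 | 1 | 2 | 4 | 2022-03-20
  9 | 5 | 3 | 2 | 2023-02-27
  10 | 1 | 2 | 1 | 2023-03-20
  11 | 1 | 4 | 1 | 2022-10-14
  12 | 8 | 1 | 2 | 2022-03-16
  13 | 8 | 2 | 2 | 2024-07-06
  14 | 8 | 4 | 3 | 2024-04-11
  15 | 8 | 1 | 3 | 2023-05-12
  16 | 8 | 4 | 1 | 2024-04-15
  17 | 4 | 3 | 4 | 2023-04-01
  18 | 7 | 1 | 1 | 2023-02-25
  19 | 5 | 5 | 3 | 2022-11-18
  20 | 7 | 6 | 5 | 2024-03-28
SELECT product_id, COUNT(DISTINCT customer_id) AS distinct_customer_count FROM orders GROUP BY product_id

Execution result:
product_id | distinct_customer_count
1 | 3
2 | 3
3 | 4
4 | 3
5 | 1
6 | 1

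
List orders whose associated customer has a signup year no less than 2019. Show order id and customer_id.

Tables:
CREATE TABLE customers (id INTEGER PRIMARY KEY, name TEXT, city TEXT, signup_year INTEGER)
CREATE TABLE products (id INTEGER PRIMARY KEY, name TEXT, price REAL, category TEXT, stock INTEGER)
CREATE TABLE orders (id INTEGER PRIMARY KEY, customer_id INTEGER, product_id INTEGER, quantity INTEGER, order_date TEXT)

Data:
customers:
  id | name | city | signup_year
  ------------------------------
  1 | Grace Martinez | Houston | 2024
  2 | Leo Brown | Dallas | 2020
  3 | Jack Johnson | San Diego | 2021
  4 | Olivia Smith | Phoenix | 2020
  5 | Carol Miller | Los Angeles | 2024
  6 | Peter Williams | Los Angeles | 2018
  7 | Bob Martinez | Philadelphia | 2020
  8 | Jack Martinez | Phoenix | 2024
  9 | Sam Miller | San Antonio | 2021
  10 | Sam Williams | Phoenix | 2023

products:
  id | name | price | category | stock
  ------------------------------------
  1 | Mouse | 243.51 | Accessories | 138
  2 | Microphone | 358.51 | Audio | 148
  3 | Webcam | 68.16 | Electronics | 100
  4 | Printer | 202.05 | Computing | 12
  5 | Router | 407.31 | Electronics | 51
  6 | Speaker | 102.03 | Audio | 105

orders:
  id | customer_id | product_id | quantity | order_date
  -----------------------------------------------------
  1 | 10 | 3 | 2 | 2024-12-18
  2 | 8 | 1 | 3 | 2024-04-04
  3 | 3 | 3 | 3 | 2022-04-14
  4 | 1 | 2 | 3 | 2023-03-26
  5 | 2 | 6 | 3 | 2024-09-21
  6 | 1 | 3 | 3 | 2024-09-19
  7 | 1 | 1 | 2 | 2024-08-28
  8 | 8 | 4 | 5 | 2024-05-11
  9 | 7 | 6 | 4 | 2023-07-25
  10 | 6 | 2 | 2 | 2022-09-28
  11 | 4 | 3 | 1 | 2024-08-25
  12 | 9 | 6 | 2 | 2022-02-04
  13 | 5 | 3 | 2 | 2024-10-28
SELECT id, customer_id FROM orders WHERE customer_id IN (SELECT id FROM customers WHERE signup_year >= 2019)

Execution result:
id | customer_id
1 | 10
2 | 8
3 | 3
4 | 1
5 | 2
6 | 1
7 | 1
8 | 8
9 | 7
11 | 4
12 | 9
13 | 5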